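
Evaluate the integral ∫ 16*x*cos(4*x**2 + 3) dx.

Let u = 4*x**2 + 3, so du = (8*x) dx.
Rewriting, the integral becomes 2·∫ cos(u) du = 2·sin(u).
Substituting back, u = 4*x**2 + 3.

2*sin(4*x**2 + 3) + C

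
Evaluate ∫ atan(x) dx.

Use integration by parts with u = arctan(x), dv = dx.
Then du = 1/(x**2 + 1) dx.

x*atan(x) - log(x**2 + 1)/2 + C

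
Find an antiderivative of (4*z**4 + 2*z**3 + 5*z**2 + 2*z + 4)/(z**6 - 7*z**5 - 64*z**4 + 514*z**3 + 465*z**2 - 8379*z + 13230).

10553*log(z - 7)/2688 - 5812*log(z - 6)/1287 + 80779*log(z - 3)/115200 + 2369*log(z + 5)/16896 - 9153*log(z + 7)/36400 - 433/(960*z - 2880) + C

Factor the denominator: (z - 7)*(z - 6)*(z - 3)**2*(z + 5)*(z + 7).
Partial-fraction decomposition: -9153/(36400*(z + 7)) + 2369/(16896*(z + 5)) + 80779/(115200*(z - 3)) + 433/(960*(z - 3)**2) - 5812/(1287*(z - 6)) + 10553/(2688*(z - 7)).
Integrate each term; A/(z−a) gives A·log|z−a|; A/(z−a)² gives −A/(z−a).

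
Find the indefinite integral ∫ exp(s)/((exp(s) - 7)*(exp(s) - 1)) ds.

Let u = e^s, du = e^s ds.
The integral becomes ∫ du/((u-7)(u-1)); decompose into partial fractions.

log(exp(s) - 7)/6 - log(exp(s) - 1)/6 + C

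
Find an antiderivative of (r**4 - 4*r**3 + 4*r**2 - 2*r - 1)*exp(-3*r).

(-27*r**4 + 72*r**3 - 36*r**2 + 30*r + 37)*exp(-3*r)/81 + C

Use integration by parts with u = r**4 - 4*r**3 + 4*r**2 - 2*r - 1, dv = exp(-3*r) dr, so v = -exp(-3*r)/3.
Apply parts 4 times (tabular method): alternate signs, differentiate u down to 0, integrate dv up.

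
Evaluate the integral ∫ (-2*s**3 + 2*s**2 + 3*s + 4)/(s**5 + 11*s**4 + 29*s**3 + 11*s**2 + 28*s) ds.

log(s)/7 - 38*log(s + 4)/51 + 767*log(s + 7)/1050 - 109*log(s**2 + 1)/1700 + 113*atan(s)/850 + C

Factor the denominator: s*(s + 4)*(s + 7)*(s**2 + 1).
Partial-fraction decomposition: -(109*s - 113)/(850*(s**2 + 1)) + 767/(1050*(s + 7)) - 38/(51*(s + 4)) + 1/(7*s).
Integrate each term; A/(s−a) gives A·log|s−a|; the (Bs+D)/(s²+p²) term gives a log and an atan.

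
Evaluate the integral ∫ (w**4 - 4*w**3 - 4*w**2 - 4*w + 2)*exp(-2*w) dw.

(-2*w**4 + 4*w**3 + 14*w**2 + 22*w + 7)*exp(-2*w)/4 + C

Use integration by parts with u = w**4 - 4*w**3 - 4*w**2 - 4*w + 2, dv = exp(-2*w) dw, so v = -exp(-2*w)/2.
Apply parts 4 times (tabular method): alternate signs, differentiate u down to 0, integrate dv up.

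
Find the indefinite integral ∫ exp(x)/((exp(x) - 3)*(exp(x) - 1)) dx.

log(exp(x) - 3)/2 - log(exp(x) - 1)/2 + C

Let u = e^x, du = e^x dx.
The integral becomes ∫ du/((u-3)(u-1)); decompose into partial fractions.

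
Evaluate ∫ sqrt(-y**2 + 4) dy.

Substitute y = 2·sin(θ), so dy = 2·cos(θ) dθ and the radical becomes sqrt(-y**2 + 4) = 2·cos(θ) by the Pythagorean identity.
Integrate the resulting trig expression in θ, then back-substitute θ = asin(y/2), sin(θ) = y/2, cos(θ) = sqrt(-y**2 + 4)/2 (absorbing any constant into C).

y*sqrt(-y**2 + 4)/2 + 2*asin(y/2) + C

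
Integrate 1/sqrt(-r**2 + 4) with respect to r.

Substitute r = 2·sin(θ), so dr = 2·cos(θ) dθ and the radical becomes sqrt(-r**2 + 4) = 2·cos(θ) by the Pythagorean identity.
Integrate the resulting trig expression in θ, then back-substitute θ = asin(r/2), sin(θ) = r/2, cos(θ) = sqrt(-r**2 + 4)/2 (absorbing any constant into C).

asin(r/2) + C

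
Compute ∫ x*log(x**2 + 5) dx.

Let u = x**2 + 5, so du = (2*x) dx.
The integral becomes (1/2)·∫ log(u) du; integrate by parts with u′=log(u), dv′=du.

x**2*log(x**2 + 5)/2 - x**2/2 + 5*log(x**2 + 5)/2 + C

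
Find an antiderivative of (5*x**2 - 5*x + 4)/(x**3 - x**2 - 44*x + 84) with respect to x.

Factor the denominator: (x - 6)*(x - 2)*(x + 7).
Partial-fraction decomposition: 284/(117*(x + 7)) - 7/(18*(x - 2)) + 77/(26*(x - 6)).
Integrate each term: A/(x−a) contributes A·log|x−a|.

77*log(x - 6)/26 - 7*log(x - 2)/18 + 284*log(x + 7)/117 + C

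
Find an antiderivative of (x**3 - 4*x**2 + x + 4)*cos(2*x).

Use integration by parts with u = x**3 - 4*x**2 + x + 4, dv = cos(2*x) dx, so v = sin(2*x)/2.
Apply parts 3 times (tabular method): alternate signs, differentiate u down to 0, integrate dv up.

x**3*sin(2*x)/2 - 2*x**2*sin(2*x) + 3*x**2*cos(2*x)/4 - x*sin(2*x)/4 - 2*x*cos(2*x) + 3*sin(2*x) - cos(2*x)/8 + C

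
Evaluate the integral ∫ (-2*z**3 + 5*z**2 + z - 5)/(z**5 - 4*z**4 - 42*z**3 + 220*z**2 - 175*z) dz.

log(z)/35 - 97*log(z - 5)/720 - log(z - 1)/128 + 919*log(z + 7)/8064 + 25/(48*z - 240) + C

Factor the denominator: z*(z - 5)**2*(z - 1)*(z + 7).
Partial-fraction decomposition: 919/(8064*(z + 7)) - 1/(128*(z - 1)) - 97/(720*(z - 5)) - 25/(48*(z - 5)**2) + 1/(35*z).
Integrate each term; A/(z−a) gives A·log|z−a|; A/(z−a)² gives −A/(z−a).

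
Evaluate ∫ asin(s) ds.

s*asin(s) + sqrt(-s**2 + 1) + C

Use integration by parts with u = arcsin(s), dv = ds.
Then du = 1/sqrt(-s**2 + 1) ds.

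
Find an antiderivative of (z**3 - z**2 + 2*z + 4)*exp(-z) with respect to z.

Use integration by parts with u = z**3 - z**2 + 2*z + 4, dv = exp(-z) dz, so v = -exp(-z).
Apply parts 3 times (tabular method): alternate signs, differentiate u down to 0, integrate dv up.

(-z**3 - 2*z**2 - 6*z - 10)*exp(-z) + C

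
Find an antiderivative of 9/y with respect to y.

9*log(y) + 3*log(2) + C

Let u = 2*y**3, so du = (6*y**2) dy.
Rewriting, the integral becomes 3·∫ 1/u du = 3·log(u).
Substituting back, u = 2*y**3.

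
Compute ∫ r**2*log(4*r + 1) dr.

Use integration by parts with u = log(4*r + 1), dv = r**2 dr.
Then du = 4/(4*r + 1) dr and v = r**3/3.

r**3*log(4*r + 1)/3 - r**3/9 + r**2/24 - r/48 + log(4*r + 1)/192 + C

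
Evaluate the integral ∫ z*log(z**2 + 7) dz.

Let u = z**2 + 7, so du = (2*z) dz.
The integral becomes (1/2)·∫ log(u) du; integrate by parts with u′=log(u), dv′=du.

z**2*log(z**2 + 7)/2 - z**2/2 + 7*log(z**2 + 7)/2 + C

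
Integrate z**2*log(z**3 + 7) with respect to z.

z**3*log(z**3 + 7)/3 - z**3/3 + 7*log(z**3 + 7)/3 + C

Let u = z**3 + 7, so du = (3*z**2) dz.
The integral becomes (1/3)·∫ log(u) du; integrate by parts with u′=log(u), dv′=du.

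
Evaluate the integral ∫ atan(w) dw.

Use integration by parts with u = arctan(w), dv = dw.
Then du = 1/(w**2 + 1) dw.

w*atan(w) - log(w**2 + 1)/2 + C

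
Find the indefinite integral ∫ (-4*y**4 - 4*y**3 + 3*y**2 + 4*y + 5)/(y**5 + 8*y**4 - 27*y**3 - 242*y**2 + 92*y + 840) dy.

Factor the denominator: (y - 5)*(y - 2)*(y + 2)*(y + 6)*(y + 7).
Partial-fraction decomposition: -2027/(135*(y + 7)) + 4231/(352*(y + 6)) - 23/(560*(y + 2)) + 71/(864*(y - 2)) - 725/(693*(y - 5)).
Integrate each term: A/(y−a) contributes A·log|y−a|.

-725*log(y - 5)/693 + 71*log(y - 2)/864 - 23*log(y + 2)/560 + 4231*log(y + 6)/352 - 2027*log(y + 7)/135 + C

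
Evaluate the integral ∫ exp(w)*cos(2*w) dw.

2*exp(w)*sin(2*w)/5 + exp(w)*cos(2*w)/5 + C

Let I denote the integral. Integrate by parts with u = cos(2*w), dv = exp(w) dw, so v = exp(w): I = exp(w)*cos(2*w) + 2·∫ exp(w)*sin(2*w) dw.
Apply parts again with u = sin(2*w), dv = exp(w) dw: ∫ exp(w)*sin(2*w) dw = exp(w)*sin(2*w) − 2·I. Substituting back brings back I: I = 2*exp(w)*sin(2*w) + exp(w)*cos(2*w) − 4·I.
Solving for I: (1 + 4)·I equals the remaining terms, so I = (1/5)·(2*exp(w)*sin(2*w) + exp(w)*cos(2*w)).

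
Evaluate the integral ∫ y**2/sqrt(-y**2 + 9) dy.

Substitute y = 3·sin(θ), so dy = 3·cos(θ) dθ and the radical becomes sqrt(-y**2 + 9) = 3·cos(θ) by the Pythagorean identity.
Integrate the resulting trig expression in θ, then back-substitute θ = asin(y/3), sin(θ) = y/3, cos(θ) = sqrt(-y**2 + 9)/3 (absorbing any constant into C).

-y*sqrt(-y**2 + 9)/2 + 9*asin(y/3)/2 + C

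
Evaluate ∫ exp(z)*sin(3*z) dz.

exp(z)*sin(3*z)/10 - 3*exp(z)*cos(3*z)/10 + C

Let I denote the integral. Integrate by parts with u = sin(3*z), dv = exp(z) dz, so v = exp(z): I = exp(z)*sin(3*z) − 3·∫ exp(z)*cos(3*z) dz.
Apply parts again with u = cos(3*z), dv = exp(z) dz: ∫ exp(z)*cos(3*z) dz = exp(z)*cos(3*z) + 3·I. Substituting back brings back I: I = exp(z)*sin(3*z) - 3*exp(z)*cos(3*z) − 9·I.
Solving for I: (1 + 9)·I equals the remaining terms, so I = (1/10)·(exp(z)*sin(3*z) - 3*exp(z)*cos(3*z)).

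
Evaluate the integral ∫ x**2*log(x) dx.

Use integration by parts with u = log(x), dv = x**2 dx.
Then du = 1/x dx and v = x**3/3.

x**3*log(x)/3 - x**3/9 + C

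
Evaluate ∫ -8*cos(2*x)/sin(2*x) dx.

-4*log(sin(2*x)) + C

Let u = sin(2*x), so du = (2*cos(2*x)) dx.
Rewriting, the integral becomes -4·∫ 1/u du = -4·log(u).
Substituting back, u = sin(2*x).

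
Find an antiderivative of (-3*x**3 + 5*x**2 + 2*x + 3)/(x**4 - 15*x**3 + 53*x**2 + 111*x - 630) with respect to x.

Factor the denominator: (x - 7)*(x - 6)*(x - 5)*(x + 3).
Partial-fraction decomposition: -41/(240*(x + 3)) - 237/(16*(x - 5)) + 151/(3*(x - 6)) - 767/(20*(x - 7)).
Integrate each term: A/(x−a) contributes A·log|x−a|.

-767*log(x - 7)/20 + 151*log(x - 6)/3 - 237*log(x - 5)/16 - 41*log(x + 3)/240 + C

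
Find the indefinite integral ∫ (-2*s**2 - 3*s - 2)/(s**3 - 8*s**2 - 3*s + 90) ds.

-92*log(s - 6)/9 + 67*log(s - 5)/8 - 11*log(s + 3)/72 + C

Factor the denominator: (s - 6)*(s - 5)*(s + 3).
Partial-fraction decomposition: -11/(72*(s + 3)) + 67/(8*(s - 5)) - 92/(9*(s - 6)).
Integrate each term: A/(s−a) contributes A·log|s−a|.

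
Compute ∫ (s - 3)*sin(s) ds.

-s*cos(s) + sin(s) + 3*cos(s) + C

Use integration by parts with u = s - 3, dv = sin(s) ds, so v = -cos(s).
Apply parts 1 times (tabular method): alternate signs, differentiate u down to 0, integrate dv up.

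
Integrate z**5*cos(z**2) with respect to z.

Let u = z², du = 2z dz; rewrite as (1/2)∫ u^2·cos(1u) du.
Now integrate by parts 2 times.

z**4*sin(z**2)/2 + z**2*cos(z**2) - sin(z**2) + C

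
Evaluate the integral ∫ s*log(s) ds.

s**2*log(s)/2 - s**2/4 + C

Use integration by parts with u = log(s), dv = s ds.
Then du = 1/s ds and v = s**2/2.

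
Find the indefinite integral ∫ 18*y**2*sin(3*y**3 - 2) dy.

-2*cos(3*y**3 - 2) + C

Let u = 3*y**3 - 2, so du = (9*y**2) dy.
Rewriting, the integral becomes 2·∫ sin(u) du = 2·-cos(u).
Substituting back, u = 3*y**3 - 2.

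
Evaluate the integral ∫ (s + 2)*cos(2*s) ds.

Use integration by parts with u = s + 2, dv = cos(2*s) ds, so v = sin(2*s)/2.
Apply parts 1 times (tabular method): alternate signs, differentiate u down to 0, integrate dv up.

s*sin(2*s)/2 + sin(2*s) + cos(2*s)/4 + C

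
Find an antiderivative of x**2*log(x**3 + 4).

Let u = x**3 + 4, so du = (3*x**2) dx.
The integral becomes (1/3)·∫ log(u) du; integrate by parts with u′=log(u), dv′=du.

x**3*log(x**3 + 4)/3 - x**3/3 + 4*log(x**3 + 4)/3 + C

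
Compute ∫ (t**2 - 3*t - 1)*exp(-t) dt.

Use integration by parts with u = t**2 - 3*t - 1, dv = exp(-t) dt, so v = -exp(-t).
Apply parts 2 times (tabular method): alternate signs, differentiate u down to 0, integrate dv up.

(-t**2 + t + 2)*exp(-t) + C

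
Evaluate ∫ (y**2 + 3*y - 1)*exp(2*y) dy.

(y**2 + 2*y - 2)*exp(2*y)/2 + C

Use integration by parts with u = y**2 + 3*y - 1, dv = exp(2*y) dy, so v = exp(2*y)/2.
Apply parts 2 times (tabular method): alternate signs, differentiate u down to 0, integrate dv up.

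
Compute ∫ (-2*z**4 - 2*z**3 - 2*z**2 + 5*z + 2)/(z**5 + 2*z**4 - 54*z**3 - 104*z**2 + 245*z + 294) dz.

Factor the denominator: (z - 7)*(z - 2)*(z + 1)*(z + 3)*(z + 7).
Partial-fraction decomposition: -4247/(3024*(z + 7)) + 139/(400*(z + 3)) - 5/(288*(z + 1)) + 44/(675*(z - 2)) - 5549/(5600*(z - 7)).
Integrate each term: A/(z−a) contributes A·log|z−a|.

-5549*log(z - 7)/5600 + 44*log(z - 2)/675 - 5*log(z + 1)/288 + 139*log(z + 3)/400 - 4247*log(z + 7)/3024 + C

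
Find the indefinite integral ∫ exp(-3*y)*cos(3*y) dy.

exp(-3*y)*sin(3*y)/6 - exp(-3*y)*cos(3*y)/6 + C

Let I denote the integral. Integrate by parts with u = cos(3*y), dv = exp(-3*y) dy, so v = -exp(-3*y)/3: I = -exp(-3*y)*cos(3*y)/3 − ∫ exp(-3*y)*sin(3*y) dy.
Apply parts again with u = sin(3*y), dv = exp(-3*y) dy: ∫ exp(-3*y)*sin(3*y) dy = -exp(-3*y)*sin(3*y)/3 + I. Substituting back brings back I: I = exp(-3*y)*sin(3*y)/3 - exp(-3*y)*cos(3*y)/3 − I.
Solving for I: (1 + 1)·I equals the remaining terms, so I = (1/2)·(exp(-3*y)*sin(3*y)/3 - exp(-3*y)*cos(3*y)/3).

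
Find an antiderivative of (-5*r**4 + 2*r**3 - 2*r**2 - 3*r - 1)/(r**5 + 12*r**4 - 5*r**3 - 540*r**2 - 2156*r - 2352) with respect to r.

Factor the denominator: (r - 7)*(r + 2)*(r + 4)*(r + 6)*(r + 7).
Partial-fraction decomposition: -12769/(210*(r + 7)) + 6967/(104*(r + 6)) - 1429/(132*(r + 4)) + 11/(40*(r + 2)) - 1271/(2002*(r - 7)).
Integrate each term: A/(r−a) contributes A·log|r−a|.

-1271*log(r - 7)/2002 + 11*log(r + 2)/40 - 1429*log(r + 4)/132 + 6967*log(r + 6)/104 - 12769*log(r + 7)/210 + C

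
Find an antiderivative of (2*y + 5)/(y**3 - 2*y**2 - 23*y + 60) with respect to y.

Factor the denominator: (y - 4)*(y - 3)*(y + 5).
Partial-fraction decomposition: -5/(72*(y + 5)) - 11/(8*(y - 3)) + 13/(9*(y - 4)).
Integrate each term: A/(y−a) contributes A·log|y−a|.

13*log(y - 4)/9 - 11*log(y - 3)/8 - 5*log(y + 5)/72 + C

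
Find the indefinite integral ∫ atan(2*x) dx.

Use integration by parts with u = arctan(2*x), dv = dx.
Then du = 2/(4*x**2 + 1) dx.

x*atan(2*x) - log(4*x**2 + 1)/4 + C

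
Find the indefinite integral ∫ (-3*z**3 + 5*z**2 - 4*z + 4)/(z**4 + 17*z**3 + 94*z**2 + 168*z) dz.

log(z)/42 - 73*log(z + 4)/6 + 214*log(z + 6)/3 - 1306*log(z + 7)/21 + C

Factor the denominator: z*(z + 4)*(z + 6)*(z + 7).
Partial-fraction decomposition: -1306/(21*(z + 7)) + 214/(3*(z + 6)) - 73/(6*(z + 4)) + 1/(42*z).
Integrate each term: A/(z−a) contributes A·log|z−a|.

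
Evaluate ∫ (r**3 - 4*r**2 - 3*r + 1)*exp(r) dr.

(r**3 - 7*r**2 + 11*r - 10)*exp(r) + C

Use integration by parts with u = r**3 - 4*r**2 - 3*r + 1, dv = exp(r) dr, so v = exp(r).
Apply parts 3 times (tabular method): alternate signs, differentiate u down to 0, integrate dv up.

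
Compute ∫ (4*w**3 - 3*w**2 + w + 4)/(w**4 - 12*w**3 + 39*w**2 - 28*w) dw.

Factor the denominator: w*(w - 7)*(w - 4)*(w - 1).
Partial-fraction decomposition: 1/(3*(w - 1)) - 6/(w - 4) + 206/(21*(w - 7)) - 1/(7*w).
Integrate each term: A/(w−a) contributes A·log|w−a|.

-log(w)/7 + 206*log(w - 7)/21 - 6*log(w - 4) + log(w - 1)/3 + C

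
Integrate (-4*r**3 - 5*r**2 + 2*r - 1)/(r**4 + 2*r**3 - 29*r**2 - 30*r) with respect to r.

log(r)/30 - 28*log(r - 5)/15 - 2*log(r + 1)/15 - 61*log(r + 6)/30 + C

Factor the denominator: r*(r - 5)*(r + 1)*(r + 6).
Partial-fraction decomposition: -61/(30*(r + 6)) - 2/(15*(r + 1)) - 28/(15*(r - 5)) + 1/(30*r).
Integrate each term: A/(r−a) contributes A·log|r−a|.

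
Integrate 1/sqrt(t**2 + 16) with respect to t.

log(t + sqrt(t**2 + 16)) + C

Substitute t = 4·tan(θ), so dt = 4·sec(θ)^2 dθ and the radical becomes sqrt(t**2 + 16) = 4·sec(θ) by the Pythagorean identity.
Integrate the resulting trig expression in θ, then back-substitute tan(θ) = t/4, sec(θ) = sqrt(t**2 + 16)/4 (absorbing any constant into C).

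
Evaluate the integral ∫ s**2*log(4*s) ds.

s**3*(log(s) + 2*log(2))/3 - s**3/9 + C

Use integration by parts with u = log(4*s), dv = s**2 ds.
Then du = 1/s ds and v = s**3/3.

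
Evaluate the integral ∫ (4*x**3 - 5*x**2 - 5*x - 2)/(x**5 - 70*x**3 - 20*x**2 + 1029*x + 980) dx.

545*log(x - 7)/1232 - 29*log(x - 5)/108 - log(x + 1)/144 + 106*log(x + 4)/297 - 11*log(x + 7)/21 + C

Factor the denominator: (x - 7)*(x - 5)*(x + 1)*(x + 4)*(x + 7).
Partial-fraction decomposition: -11/(21*(x + 7)) + 106/(297*(x + 4)) - 1/(144*(x + 1)) - 29/(108*(x - 5)) + 545/(1232*(x - 7)).
Integrate each term: A/(x−a) contributes A·log|x−a|.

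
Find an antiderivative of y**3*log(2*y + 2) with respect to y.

y**4*log(2*y + 2)/4 - y**4/16 + y**3/12 - y**2/8 + y/4 - log(y + 1)/4 + C

Use integration by parts with u = log(2*y + 2), dv = y**3 dy.
Then du = 2/(2*y + 2) dy and v = y**4/4.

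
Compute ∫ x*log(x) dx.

Use integration by parts with u = log(x), dv = x dx.
Then du = 1/x dx and v = x**2/2.

x**2*log(x)/2 - x**2/4 + C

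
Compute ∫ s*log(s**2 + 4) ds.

Let u = s**2 + 4, so du = (2*s) ds.
The integral becomes (1/2)·∫ log(u) du; integrate by parts with u′=log(u), dv′=du.

s**2*log(s**2 + 4)/2 - s**2/2 + 2*log(s**2 + 4) + C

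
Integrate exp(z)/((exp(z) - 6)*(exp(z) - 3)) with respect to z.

Let u = e^z, du = e^z dz.
The integral becomes ∫ du/((u-6)(u-3)); decompose into partial fractions.

log(exp(z) - 6)/3 - log(exp(z) - 3)/3 + C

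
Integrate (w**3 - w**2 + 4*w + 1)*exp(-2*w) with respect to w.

(-4*w**3 - 2*w**2 - 18*w - 13)*exp(-2*w)/8 + C

Use integration by parts with u = w**3 - w**2 + 4*w + 1, dv = exp(-2*w) dw, so v = -exp(-2*w)/2.
Apply parts 3 times (tabular method): alternate signs, differentiate u down to 0, integrate dv up.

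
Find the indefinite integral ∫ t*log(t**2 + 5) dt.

Let u = t**2 + 5, so du = (2*t) dt.
The integral becomes (1/2)·∫ log(u) du; integrate by parts with u′=log(u), dv′=du.

t**2*log(t**2 + 5)/2 - t**2/2 + 5*log(t**2 + 5)/2 + C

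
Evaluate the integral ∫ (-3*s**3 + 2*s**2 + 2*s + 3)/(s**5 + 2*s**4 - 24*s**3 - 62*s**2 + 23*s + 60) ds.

-13*log(s - 5)/72 - log(s - 1)/40 + log(s + 1)/12 - 3*log(s + 3)/2 + 73*log(s + 4)/45 + C

Factor the denominator: (s - 5)*(s - 1)*(s + 1)*(s + 3)*(s + 4).
Partial-fraction decomposition: 73/(45*(s + 4)) - 3/(2*(s + 3)) + 1/(12*(s + 1)) - 1/(40*(s - 1)) - 13/(72*(s - 5)).
Integrate each term: A/(s−a) contributes A·log|s−a|.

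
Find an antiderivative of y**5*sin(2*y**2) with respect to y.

Let u = y², du = 2y dy; rewrite as (1/2)∫ u^2·sin(2u) du.
Now integrate by parts 2 times.

-y**4*cos(2*y**2)/4 + y**2*sin(2*y**2)/4 + cos(2*y**2)/8 + C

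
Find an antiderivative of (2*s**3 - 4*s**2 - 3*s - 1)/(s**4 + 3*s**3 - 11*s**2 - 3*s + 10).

-log(s - 2)/3 + log(s - 1)/2 - log(s + 1)/6 + 2*log(s + 5) + C

Factor the denominator: (s - 2)*(s - 1)*(s + 1)*(s + 5).
Partial-fraction decomposition: 2/(s + 5) - 1/(6*(s + 1)) + 1/(2*(s - 1)) - 1/(3*(s - 2)).
Integrate each term: A/(s−a) contributes A·log|s−a|.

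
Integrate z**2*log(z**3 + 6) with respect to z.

Let u = z**3 + 6, so du = (3*z**2) dz.
The integral becomes (1/3)·∫ log(u) du; integrate by parts with u′=log(u), dv′=du.

z**3*log(z**3 + 6)/3 - z**3/3 + 2*log(z**3 + 6) + C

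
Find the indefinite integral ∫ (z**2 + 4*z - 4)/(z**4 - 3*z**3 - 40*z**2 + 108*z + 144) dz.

Factor the denominator: (z - 6)*(z - 4)*(z + 1)*(z + 6).
Partial-fraction decomposition: -1/(75*(z + 6)) - 1/(25*(z + 1)) - 7/(25*(z - 4)) + 1/(3*(z - 6)).
Integrate each term: A/(z−a) contributes A·log|z−a|.

log(z - 6)/3 - 7*log(z - 4)/25 - log(z + 1)/25 - log(z + 6)/75 + C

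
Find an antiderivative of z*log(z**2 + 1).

z**2*log(z**2 + 1)/2 - z**2/2 + log(z**2 + 1)/2 + C

Let u = z**2 + 1, so du = (2*z) dz.
The integral becomes (1/2)·∫ log(u) du; integrate by parts with u′=log(u), dv′=du.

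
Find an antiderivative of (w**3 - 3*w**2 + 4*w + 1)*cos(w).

Use integration by parts with u = w**3 - 3*w**2 + 4*w + 1, dv = cos(w) dw, so v = sin(w).
Apply parts 3 times (tabular method): alternate signs, differentiate u down to 0, integrate dv up.

w**3*sin(w) - 3*w**2*sin(w) + 3*w**2*cos(w) - 2*w*sin(w) - 6*w*cos(w) + 7*sin(w) - 2*cos(w) + C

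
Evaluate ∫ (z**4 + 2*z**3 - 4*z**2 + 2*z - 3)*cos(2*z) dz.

Use integration by parts with u = z**4 + 2*z**3 - 4*z**2 + 2*z - 3, dv = cos(2*z) dz, so v = sin(2*z)/2.
Apply parts 4 times (tabular method): alternate signs, differentiate u down to 0, integrate dv up.

z**4*sin(2*z)/2 + z**3*sin(2*z) + z**3*cos(2*z) - 7*z**2*sin(2*z)/2 + 3*z**2*cos(2*z)/2 - z*sin(2*z)/2 - 7*z*cos(2*z)/2 + sin(2*z)/4 - cos(2*z)/4 + C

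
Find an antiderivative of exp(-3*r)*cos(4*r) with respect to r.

4*exp(-3*r)*sin(4*r)/25 - 3*exp(-3*r)*cos(4*r)/25 + C

Let I denote the integral. Integrate by parts with u = cos(4*r), dv = exp(-3*r) dr, so v = -exp(-3*r)/3: I = -exp(-3*r)*cos(4*r)/3 − (4/3)·∫ exp(-3*r)*sin(4*r) dr.
Apply parts again with u = sin(4*r), dv = exp(-3*r) dr: ∫ exp(-3*r)*sin(4*r) dr = -exp(-3*r)*sin(4*r)/3 + (4/3)·I. Substituting back brings back I: I = 4*exp(-3*r)*sin(4*r)/9 - exp(-3*r)*cos(4*r)/3 − (16/9)·I.
Solving for I: (1 + 16/9)·I equals the remaining terms, so I = (9/25)·(4*exp(-3*r)*sin(4*r)/9 - exp(-3*r)*cos(4*r)/3).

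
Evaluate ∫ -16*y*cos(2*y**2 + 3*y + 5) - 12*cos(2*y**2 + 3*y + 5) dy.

Let u = 2*y**2 + 3*y + 5, so du = (4*y + 3) dy.
Rewriting, the integral becomes -4·∫ cos(u) du = -4·sin(u).
Substituting back, u = 2*y**2 + 3*y + 5.

-4*sin(2*y**2 + 3*y + 5) + C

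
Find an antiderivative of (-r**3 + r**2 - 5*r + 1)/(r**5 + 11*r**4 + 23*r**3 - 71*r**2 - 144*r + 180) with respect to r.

Factor the denominator: (r - 2)*(r - 1)*(r + 3)*(r + 5)*(r + 6).
Partial-fraction decomposition: 283/(168*(r + 6)) - 44/(21*(r + 5)) + 13/(30*(r + 3)) + 1/(42*(r - 1)) - 13/(280*(r - 2)).
Integrate each term: A/(r−a) contributes A·log|r−a|.

-13*log(r - 2)/280 + log(r - 1)/42 + 13*log(r + 3)/30 - 44*log(r + 5)/21 + 283*log(r + 6)/168 + C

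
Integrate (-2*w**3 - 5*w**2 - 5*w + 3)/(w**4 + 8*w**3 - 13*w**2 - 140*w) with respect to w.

Factor the denominator: w*(w - 4)*(w + 5)*(w + 7).
Partial-fraction decomposition: -479/(154*(w + 7)) + 17/(10*(w + 5)) - 25/(44*(w - 4)) - 3/(140*w).
Integrate each term: A/(w−a) contributes A·log|w−a|.

-3*log(w)/140 - 25*log(w - 4)/44 + 17*log(w + 5)/10 - 479*log(w + 7)/154 + C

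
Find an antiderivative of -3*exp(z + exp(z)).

-3*exp(exp(z)) + C

Let u = exp(z), so du = (exp(z)) dz.
Rewriting, the integral becomes -3·∫ e^u du = -3·e^u.
Substituting back, u = exp(z).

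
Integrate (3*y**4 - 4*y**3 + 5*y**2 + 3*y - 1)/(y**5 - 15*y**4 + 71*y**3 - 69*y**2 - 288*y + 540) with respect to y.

3221*log(y - 6)/72 - 757*log(y - 5)/14 + 5521*log(y - 3)/450 + 93*log(y + 2)/1400 - 94/(15*y - 45) + C

Factor the denominator: (y - 6)*(y - 5)*(y - 3)**2*(y + 2).
Partial-fraction decomposition: 93/(1400*(y + 2)) + 5521/(450*(y - 3)) + 94/(15*(y - 3)**2) - 757/(14*(y - 5)) + 3221/(72*(y - 6)).
Integrate each term; A/(y−a) gives A·log|y−a|; A/(y−a)² gives −A/(y−a).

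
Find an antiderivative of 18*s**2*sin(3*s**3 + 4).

-2*cos(3*s**3 + 4) + C

Let u = 3*s**3 + 4, so du = (9*s**2) ds.
Rewriting, the integral becomes 2·∫ sin(u) du = 2·-cos(u).
Substituting back, u = 3*s**3 + 4.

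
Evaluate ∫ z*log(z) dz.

z**2*log(z)/2 - z**2/4 + C

Use integration by parts with u = log(z), dv = z dz.
Then du = 1/z dz and v = z**2/2.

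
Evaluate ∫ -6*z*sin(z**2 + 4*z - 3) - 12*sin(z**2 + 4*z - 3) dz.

3*cos(z**2 + 4*z - 3) + C

Let u = z**2 + 4*z - 3, so du = (2*z + 4) dz.
Rewriting, the integral becomes -3·∫ sin(u) du = -3·-cos(u).
Substituting back, u = z**2 + 4*z - 3.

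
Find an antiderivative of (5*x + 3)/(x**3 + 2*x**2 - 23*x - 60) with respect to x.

7*log(x - 5)/18 + 3*log(x + 3)/2 - 17*log(x + 4)/9 + C

Factor the denominator: (x - 5)*(x + 3)*(x + 4).
Partial-fraction decomposition: -17/(9*(x + 4)) + 3/(2*(x + 3)) + 7/(18*(x - 5)).
Integrate each term: A/(x−a) contributes A·log|x−a|.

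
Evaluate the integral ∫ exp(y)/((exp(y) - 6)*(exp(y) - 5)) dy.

log(exp(y) - 6) - log(exp(y) - 5) + C

Let u = e^y, du = e^y dy.
The integral becomes ∫ du/((u-6)(u-5)); decompose into partial fractions.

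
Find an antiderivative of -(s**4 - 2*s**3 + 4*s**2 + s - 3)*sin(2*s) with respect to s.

s**4*cos(2*s)/2 - s**3*sin(2*s) - s**3*cos(2*s) + 3*s**2*sin(2*s)/2 + s**2*cos(2*s)/2 - s*sin(2*s)/2 + 2*s*cos(2*s) - sin(2*s) - 7*cos(2*s)/4 + C

Use integration by parts with u = s**4 - 2*s**3 + 4*s**2 + s - 3, dv = -sin(2*s) ds, so v = cos(2*s)/2.
Apply parts 4 times (tabular method): alternate signs, differentiate u down to 0, integrate dv up.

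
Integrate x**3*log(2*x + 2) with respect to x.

Use integration by parts with u = log(2*x + 2), dv = x**3 dx.
Then du = 2/(2*x + 2) dx and v = x**4/4.

x**4*log(2*x + 2)/4 - x**4/16 + x**3/12 - x**2/8 + x/4 - log(x + 1)/4 + C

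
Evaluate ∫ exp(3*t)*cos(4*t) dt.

Let I denote the integral. Integrate by parts with u = cos(4*t), dv = exp(3*t) dt, so v = exp(3*t)/3: I = exp(3*t)*cos(4*t)/3 + (4/3)·∫ exp(3*t)*sin(4*t) dt.
Apply parts again with u = sin(4*t), dv = exp(3*t) dt: ∫ exp(3*t)*sin(4*t) dt = exp(3*t)*sin(4*t)/3 − (4/3)·I. Substituting back brings back I: I = 4*exp(3*t)*sin(4*t)/9 + exp(3*t)*cos(4*t)/3 − (16/9)·I.
Solving for I: (1 + 16/9)·I equals the remaining terms, so I = (9/25)·(4*exp(3*t)*sin(4*t)/9 + exp(3*t)*cos(4*t)/3).

4*exp(3*t)*sin(4*t)/25 + 3*exp(3*t)*cos(4*t)/25 + C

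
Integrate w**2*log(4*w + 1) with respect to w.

w**3*log(4*w + 1)/3 - w**3/9 + w**2/24 - w/48 + log(4*w + 1)/192 + C

Use integration by parts with u = log(4*w + 1), dv = w**2 dw.
Then du = 4/(4*w + 1) dw and v = w**3/3.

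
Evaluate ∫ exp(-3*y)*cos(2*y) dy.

2*exp(-3*y)*sin(2*y)/13 - 3*exp(-3*y)*cos(2*y)/13 + C

Let I denote the integral. Integrate by parts with u = cos(2*y), dv = exp(-3*y) dy, so v = -exp(-3*y)/3: I = -exp(-3*y)*cos(2*y)/3 − (2/3)·∫ exp(-3*y)*sin(2*y) dy.
Apply parts again with u = sin(2*y), dv = exp(-3*y) dy: ∫ exp(-3*y)*sin(2*y) dy = -exp(-3*y)*sin(2*y)/3 + (2/3)·I. Substituting back brings back I: I = 2*exp(-3*y)*sin(2*y)/9 - exp(-3*y)*cos(2*y)/3 − (4/9)·I.
Solving for I: (1 + 4/9)·I equals the remaining terms, so I = (9/13)·(2*exp(-3*y)*sin(2*y)/9 - exp(-3*y)*cos(2*y)/3).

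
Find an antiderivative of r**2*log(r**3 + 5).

Let u = r**3 + 5, so du = (3*r**2) dr.
The integral becomes (1/3)·∫ log(u) du; integrate by parts with u′=log(u), dv′=du.

r**3*log(r**3 + 5)/3 - r**3/3 + 5*log(r**3 + 5)/3 + C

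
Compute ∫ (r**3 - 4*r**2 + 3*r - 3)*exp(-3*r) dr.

Use integration by parts with u = r**3 - 4*r**2 + 3*r - 3, dv = exp(-3*r) dr, so v = -exp(-3*r)/3.
Apply parts 3 times (tabular method): alternate signs, differentiate u down to 0, integrate dv up.

(-3*r**3 + 9*r**2 - 3*r + 8)*exp(-3*r)/9 + C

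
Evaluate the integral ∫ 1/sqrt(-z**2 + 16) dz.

asin(z/4) + C

Substitute z = 4·sin(θ), so dz = 4·cos(θ) dθ and the radical becomes sqrt(-z**2 + 16) = 4·cos(θ) by the Pythagorean identity.
Integrate the resulting trig expression in θ, then back-substitute θ = asin(z/4), sin(θ) = z/4, cos(θ) = sqrt(-z**2 + 16)/4 (absorbing any constant into C).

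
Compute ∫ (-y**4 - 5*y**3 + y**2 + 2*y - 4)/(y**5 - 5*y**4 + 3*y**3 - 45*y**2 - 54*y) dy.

2*log(y)/27 - 1166*log(y - 6)/945 - log(y + 1)/70 + 47*log(y**2 + 9)/540 - 47*atan(y/3)/54 + C

Factor the denominator: y*(y - 6)*(y + 1)*(y**2 + 9).
Partial-fraction decomposition: 47*(y - 15)/(270*(y**2 + 9)) - 1/(70*(y + 1)) - 1166/(945*(y - 6)) + 2/(27*y).
Integrate each term; A/(y−a) gives A·log|y−a|; the (By+D)/(y²+p²) term gives a log and an atan.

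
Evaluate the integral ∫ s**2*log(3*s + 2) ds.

s**3*log(3*s + 2)/3 - s**3/9 + s**2/9 - 4*s/27 + 8*log(3*s + 2)/81 + C

Use integration by parts with u = log(3*s + 2), dv = s**2 ds.
Then du = 3/(3*s + 2) ds and v = s**3/3.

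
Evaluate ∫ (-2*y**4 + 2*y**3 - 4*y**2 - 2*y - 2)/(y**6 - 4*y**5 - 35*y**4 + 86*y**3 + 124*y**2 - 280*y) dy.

Factor the denominator: y*(y - 7)*(y - 2)**2*(y + 2)*(y + 5).
Partial-fraction decomposition: 398/(2205*(y + 5)) - 31/(432*(y + 2)) + 2217/(19600*(y - 2)) + 19/(140*(y - 2)**2) - 1082/(4725*(y - 7)) + 1/(140*y).
Integrate each term; A/(y−a) gives A·log|y−a|; A/(y−a)² gives −A/(y−a).

log(y)/140 - 1082*log(y - 7)/4725 + 2217*log(y - 2)/19600 - 31*log(y + 2)/432 + 398*log(y + 5)/2205 - 19/(140*y - 280) + C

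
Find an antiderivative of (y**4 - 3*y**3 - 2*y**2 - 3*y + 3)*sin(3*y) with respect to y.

Use integration by parts with u = y**4 - 3*y**3 - 2*y**2 - 3*y + 3, dv = sin(3*y) dy, so v = -cos(3*y)/3.
Apply parts 4 times (tabular method): alternate signs, differentiate u down to 0, integrate dv up.

-y**4*cos(3*y)/3 + 4*y**3*sin(3*y)/9 + y**3*cos(3*y) - y**2*sin(3*y) + 10*y**2*cos(3*y)/9 - 20*y*sin(3*y)/27 + y*cos(3*y)/3 - sin(3*y)/9 - 101*cos(3*y)/81 + C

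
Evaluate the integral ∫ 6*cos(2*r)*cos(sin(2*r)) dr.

Let u = sin(2*r), so du = (2*cos(2*r)) dr.
Rewriting, the integral becomes 3·∫ cos(u) du = 3·sin(u).
Substituting back, u = sin(2*r).

3*sin(sin(2*r)) + C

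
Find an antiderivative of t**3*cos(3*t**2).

t**2*sin(3*t**2)/6 + cos(3*t**2)/18 + C

Let u = t², du = 2t dt; rewrite as (1/2)∫ u^1·cos(3u) du.
Now integrate by parts 1 time.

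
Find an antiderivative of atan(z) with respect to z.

Use integration by parts with u = arctan(z), dv = dz.
Then du = 1/(z**2 + 1) dz.

z*atan(z) - log(z**2 + 1)/2 + C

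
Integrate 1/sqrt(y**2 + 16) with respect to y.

log(y + sqrt(y**2 + 16)) + C

Substitute y = 4·tan(θ), so dy = 4·sec(θ)^2 dθ and the radical becomes sqrt(y**2 + 16) = 4·sec(θ) by the Pythagorean identity.
Integrate the resulting trig expression in θ, then back-substitute tan(θ) = y/4, sec(θ) = sqrt(y**2 + 16)/4 (absorbing any constant into C).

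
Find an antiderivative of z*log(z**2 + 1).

z**2*log(z**2 + 1)/2 - z**2/2 + log(z**2 + 1)/2 + C

Let u = z**2 + 1, so du = (2*z) dz.
The integral becomes (1/2)·∫ log(u) du; integrate by parts with u′=log(u), dv′=du.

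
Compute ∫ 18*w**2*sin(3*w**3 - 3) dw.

Let u = 3*w**3 - 3, so du = (9*w**2) dw.
Rewriting, the integral becomes 2·∫ sin(u) du = 2·-cos(u).
Substituting back, u = 3*w**3 - 3.

-2*cos(3*w**3 - 3) + C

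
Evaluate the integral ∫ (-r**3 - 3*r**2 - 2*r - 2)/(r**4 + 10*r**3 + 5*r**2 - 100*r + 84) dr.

-13*log(r - 2)/36 + log(r - 1)/7 + 59*log(r + 6)/28 - 26*log(r + 7)/9 + C

Factor the denominator: (r - 2)*(r - 1)*(r + 6)*(r + 7).
Partial-fraction decomposition: -26/(9*(r + 7)) + 59/(28*(r + 6)) + 1/(7*(r - 1)) - 13/(36*(r - 2)).
Integrate each term: A/(r−a) contributes A·log|r−a|.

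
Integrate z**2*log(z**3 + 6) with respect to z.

Let u = z**3 + 6, so du = (3*z**2) dz.
The integral becomes (1/3)·∫ log(u) du; integrate by parts with u′=log(u), dv′=du.

z**3*log(z**3 + 6)/3 - z**3/3 + 2*log(z**3 + 6) + C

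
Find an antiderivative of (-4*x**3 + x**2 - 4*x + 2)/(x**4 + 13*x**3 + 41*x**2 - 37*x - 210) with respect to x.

-34*log(x - 2)/315 - 131*log(x + 3)/40 + 547*log(x + 5)/28 - 1451*log(x + 7)/72 + C

Factor the denominator: (x - 2)*(x + 3)*(x + 5)*(x + 7).
Partial-fraction decomposition: -1451/(72*(x + 7)) + 547/(28*(x + 5)) - 131/(40*(x + 3)) - 34/(315*(x - 2)).
Integrate each term: A/(x−a) contributes A·log|x−a|.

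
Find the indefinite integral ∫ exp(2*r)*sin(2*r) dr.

Let I denote the integral. Integrate by parts with u = sin(2*r), dv = exp(2*r) dr, so v = exp(2*r)/2: I = exp(2*r)*sin(2*r)/2 − ∫ exp(2*r)*cos(2*r) dr.
Apply parts again with u = cos(2*r), dv = exp(2*r) dr: ∫ exp(2*r)*cos(2*r) dr = exp(2*r)*cos(2*r)/2 + I. Substituting back brings back I: I = exp(2*r)*sin(2*r)/2 - exp(2*r)*cos(2*r)/2 − I.
Solving for I: (1 + 1)·I equals the remaining terms, so I = (1/2)·(exp(2*r)*sin(2*r)/2 - exp(2*r)*cos(2*r)/2).

exp(2*r)*sin(2*r)/4 - exp(2*r)*cos(2*r)/4 + C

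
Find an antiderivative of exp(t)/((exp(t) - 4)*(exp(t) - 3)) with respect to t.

Let u = e^t, du = e^t dt.
The integral becomes ∫ du/((u-3)(u-4)); decompose into partial fractions.

log(exp(t) - 4) - log(exp(t) - 3) + C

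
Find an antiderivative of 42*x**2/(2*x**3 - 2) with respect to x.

Let u = 2*x**3 - 2, so du = (6*x**2) dx.
Rewriting, the integral becomes 7·∫ 1/u du = 7·log(u).
Substituting back, u = 2*x**3 - 2.

7*log(2*x**3 - 2) + C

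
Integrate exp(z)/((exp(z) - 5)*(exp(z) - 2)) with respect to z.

log(exp(z) - 5)/3 - log(exp(z) - 2)/3 + C

Let u = e^z, du = e^z dz.
The integral becomes ∫ du/((u-2)(u-5)); decompose into partial fractions.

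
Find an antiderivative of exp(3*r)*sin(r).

Let I denote the integral. Integrate by parts with u = sin(r), dv = exp(3*r) dr, so v = exp(3*r)/3: I = exp(3*r)*sin(r)/3 − (1/3)·∫ exp(3*r)*cos(r) dr.
Apply parts again with u = cos(r), dv = exp(3*r) dr: ∫ exp(3*r)*cos(r) dr = exp(3*r)*cos(r)/3 + (1/3)·I. Substituting back brings back I: I = exp(3*r)*sin(r)/3 - exp(3*r)*cos(r)/9 − (1/9)·I.
Solving for I: (1 + 1/9)·I equals the remaining terms, so I = (9/10)·(exp(3*r)*sin(r)/3 - exp(3*r)*cos(r)/9).

3*exp(3*r)*sin(r)/10 - exp(3*r)*cos(r)/10 + C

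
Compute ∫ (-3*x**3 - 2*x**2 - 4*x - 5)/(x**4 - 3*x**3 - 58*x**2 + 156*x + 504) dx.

Factor the denominator: (x - 6)**2*(x + 2)*(x + 7).
Partial-fraction decomposition: -954/(845*(x + 7)) + 19/(320*(x + 2)) - 20879/(10816*(x - 6)) - 749/(104*(x - 6)**2).
Integrate each term; A/(x−a) gives A·log|x−a|; A/(x−a)² gives −A/(x−a).

-20879*log(x - 6)/10816 + 19*log(x + 2)/320 - 954*log(x + 7)/845 + 749/(104*x - 624) + C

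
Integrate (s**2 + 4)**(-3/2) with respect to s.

s/(4*sqrt(s**2 + 4)) + C

Substitute s = 2·tan(θ), so ds = 2·sec(θ)^2 dθ and the radical becomes sqrt(s**2 + 4) = 2·sec(θ) by the Pythagorean identity.
Integrate the resulting trig expression in θ, then back-substitute tan(θ) = s/2, sec(θ) = sqrt(s**2 + 4)/2 (absorbing any constant into C).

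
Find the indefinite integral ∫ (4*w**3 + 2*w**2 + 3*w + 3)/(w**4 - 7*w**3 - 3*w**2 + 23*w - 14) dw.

Factor the denominator: (w - 7)*(w - 1)**2*(w + 2).
Partial-fraction decomposition: 1/(3*(w + 2)) - 17/(18*(w - 1)) - 2/(3*(w - 1)**2) + 83/(18*(w - 7)).
Integrate each term; A/(w−a) gives A·log|w−a|; A/(w−a)² gives −A/(w−a).

83*log(w - 7)/18 - 17*log(w - 1)/18 + log(w + 2)/3 + 2/(3*w - 3) + C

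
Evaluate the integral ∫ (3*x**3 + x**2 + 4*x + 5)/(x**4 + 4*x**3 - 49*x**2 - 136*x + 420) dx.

713*log(x - 6)/572 - 41*log(x - 2)/252 - 365*log(x + 5)/154 + 1003*log(x + 7)/234 + C

Factor the denominator: (x - 6)*(x - 2)*(x + 5)*(x + 7).
Partial-fraction decomposition: 1003/(234*(x + 7)) - 365/(154*(x + 5)) - 41/(252*(x - 2)) + 713/(572*(x - 6)).
Integrate each term: A/(x−a) contributes A·log|x−a|.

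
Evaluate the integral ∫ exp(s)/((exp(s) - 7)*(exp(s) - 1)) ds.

log(exp(s) - 7)/6 - log(exp(s) - 1)/6 + C

Let u = e^s, du = e^s ds.
The integral becomes ∫ du/((u-1)(u-7)); decompose into partial fractions.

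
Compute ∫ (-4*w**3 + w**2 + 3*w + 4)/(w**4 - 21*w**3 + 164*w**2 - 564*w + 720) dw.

396*log(w - 6) - 456*log(w - 5) + 56*log(w - 4) + 403/(w - 6) + C

Factor the denominator: (w - 6)**2*(w - 5)*(w - 4).
Partial-fraction decomposition: 56/(w - 4) - 456/(w - 5) + 396/(w - 6) - 403/(w - 6)**2.
Integrate each term; A/(w−a) gives A·log|w−a|; A/(w−a)² gives −A/(w−a).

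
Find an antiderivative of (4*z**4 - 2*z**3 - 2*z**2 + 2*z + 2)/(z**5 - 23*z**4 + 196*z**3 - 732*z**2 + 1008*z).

Factor the denominator: z*(z - 7)*(z - 6)**2*(z - 4).
Partial-fraction decomposition: -437/(24*(z - 4)) - 3587/(9*(z - 6)) - 2347/(6*(z - 6)**2) + 8836/(21*(z - 7)) + 1/(504*z).
Integrate each term; A/(z−a) gives A·log|z−a|; A/(z−a)² gives −A/(z−a).

log(z)/504 + 8836*log(z - 7)/21 - 3587*log(z - 6)/9 - 437*log(z - 4)/24 + 2347/(6*z - 36) + C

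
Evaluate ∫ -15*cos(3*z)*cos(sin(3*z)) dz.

-5*sin(sin(3*z)) + C

Let u = sin(3*z), so du = (3*cos(3*z)) dz.
Rewriting, the integral becomes -5·∫ cos(u) du = -5·sin(u).
Substituting back, u = sin(3*z).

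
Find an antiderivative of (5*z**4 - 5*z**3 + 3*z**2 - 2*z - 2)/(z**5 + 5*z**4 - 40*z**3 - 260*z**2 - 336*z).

log(z)/168 + 10421*log(z - 7)/9009 + 67*log(z + 2)/72 - 827*log(z + 4)/88 + 3839*log(z + 6)/312 + C

Factor the denominator: z*(z - 7)*(z + 2)*(z + 4)*(z + 6).
Partial-fraction decomposition: 3839/(312*(z + 6)) - 827/(88*(z + 4)) + 67/(72*(z + 2)) + 10421/(9009*(z - 7)) + 1/(168*z).
Integrate each term: A/(z−a) contributes A·log|z−a|.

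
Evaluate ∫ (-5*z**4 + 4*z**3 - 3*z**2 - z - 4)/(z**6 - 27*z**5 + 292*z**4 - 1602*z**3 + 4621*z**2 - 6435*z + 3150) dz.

Factor the denominator: (z - 7)*(z - 6)*(z - 5)**2*(z - 3)*(z - 1).
Partial-fraction decomposition: 3/(320*(z - 1)) - 331/(96*(z - 3)) - 17051/(64*(z - 5)) - 2709/(16*(z - 5)**2) + 5734/(15*(z - 6)) - 3597/(32*(z - 7)).
Integrate each term; A/(z−a) gives A·log|z−a|; A/(z−a)² gives −A/(z−a).

-3597*log(z - 7)/32 + 5734*log(z - 6)/15 - 17051*log(z - 5)/64 - 331*log(z - 3)/96 + 3*log(z - 1)/320 + 2709/(16*z - 80) + C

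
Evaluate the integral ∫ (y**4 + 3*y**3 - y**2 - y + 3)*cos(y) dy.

y**4*sin(y) + 3*y**3*sin(y) + 4*y**3*cos(y) - 13*y**2*sin(y) + 9*y**2*cos(y) - 19*y*sin(y) - 26*y*cos(y) + 29*sin(y) - 19*cos(y) + C

Use integration by parts with u = y**4 + 3*y**3 - y**2 - y + 3, dv = cos(y) dy, so v = sin(y).
Apply parts 4 times (tabular method): alternate signs, differentiate u down to 0, integrate dv up.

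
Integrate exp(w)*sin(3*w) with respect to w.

exp(w)*sin(3*w)/10 - 3*exp(w)*cos(3*w)/10 + C

Let I denote the integral. Integrate by parts with u = sin(3*w), dv = exp(w) dw, so v = exp(w): I = exp(w)*sin(3*w) − 3·∫ exp(w)*cos(3*w) dw.
Apply parts again with u = cos(3*w), dv = exp(w) dw: ∫ exp(w)*cos(3*w) dw = exp(w)*cos(3*w) + 3·I. Substituting back brings back I: I = exp(w)*sin(3*w) - 3*exp(w)*cos(3*w) − 9·I.
Solving for I: (1 + 9)·I equals the remaining terms, so I = (1/10)·(exp(w)*sin(3*w) - 3*exp(w)*cos(3*w)).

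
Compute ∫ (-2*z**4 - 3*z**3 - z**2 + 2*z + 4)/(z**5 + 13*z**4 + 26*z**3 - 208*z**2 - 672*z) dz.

Factor the denominator: z*(z - 4)*(z + 4)*(z + 6)*(z + 7).
Partial-fraction decomposition: -3832/(231*(z + 7)) + 497/(30*(z + 6)) - 85/(48*(z + 4)) - 177/(880*(z - 4)) - 1/(168*z).
Integrate each term: A/(z−a) contributes A·log|z−a|.

-log(z)/168 - 177*log(z - 4)/880 - 85*log(z + 4)/48 + 497*log(z + 6)/30 - 3832*log(z + 7)/231 + C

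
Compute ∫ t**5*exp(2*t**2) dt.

(2*t**4 - 2*t**2 + 1)*exp(2*t**2)/8 + C

Let u = t², du = 2t dt; rewrite as (1/2)∫ u^2·exp(2u) du.
Now integrate by parts 2 times.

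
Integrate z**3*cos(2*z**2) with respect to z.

z**2*sin(2*z**2)/4 + cos(2*z**2)/8 + C

Let u = z², du = 2z dz; rewrite as (1/2)∫ u^1·cos(2u) du.
Now integrate by parts 1 time.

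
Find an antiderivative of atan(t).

Use integration by parts with u = arctan(t), dv = dt.
Then du = 1/(t**2 + 1) dt.

t*atan(t) - log(t**2 + 1)/2 + C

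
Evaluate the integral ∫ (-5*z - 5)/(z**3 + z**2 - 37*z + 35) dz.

-5*log(z - 5)/8 + 5*log(z**2 + 6*z - 7)/16 + C

Factor the denominator: (z - 5)*(z - 1)*(z + 7).
Partial-fraction decomposition: 5/(16*(z + 7)) + 5/(16*(z - 1)) - 5/(8*(z - 5)).
Integrate each term: A/(z−a) contributes A·log|z−a|.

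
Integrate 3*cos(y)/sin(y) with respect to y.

Let u = sin(y), so du = (cos(y)) dy.
Rewriting, the integral becomes 3·∫ 1/u du = 3·log(u).
Substituting back, u = sin(y).

3*log(sin(y)) + C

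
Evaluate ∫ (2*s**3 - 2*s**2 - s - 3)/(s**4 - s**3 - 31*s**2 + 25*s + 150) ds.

48*log(s - 5)/35 - 3*log(s - 3)/8 - 5*log(s + 2)/21 + 149*log(s + 5)/120 + C

Factor the denominator: (s - 5)*(s - 3)*(s + 2)*(s + 5).
Partial-fraction decomposition: 149/(120*(s + 5)) - 5/(21*(s + 2)) - 3/(8*(s - 3)) + 48/(35*(s - 5)).
Integrate each term: A/(s−a) contributes A·log|s−a|.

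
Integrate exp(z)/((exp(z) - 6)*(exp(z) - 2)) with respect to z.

Let u = e^z, du = e^z dz.
The integral becomes ∫ du/((u-6)(u-2)); decompose into partial fractions.

log(exp(z) - 6)/4 - log(exp(z) - 2)/4 + C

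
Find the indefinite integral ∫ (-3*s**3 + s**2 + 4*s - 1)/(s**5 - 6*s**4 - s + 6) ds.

Factor the denominator: (s - 6)*(s - 1)*(s + 1)*(s**2 + 1).
Partial-fraction decomposition: (40*s - 19)/(74*(s**2 + 1)) - 1/(28*(s + 1)) - 1/(20*(s - 1)) - 589/(1295*(s - 6)).
Integrate each term; A/(s−a) gives A·log|s−a|; the (Bs+D)/(s²+p²) term gives a log and an atan.

-589*log(s - 6)/1295 - log(s - 1)/20 - log(s + 1)/28 + 10*log(s**2 + 1)/37 - 19*atan(s)/74 + C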